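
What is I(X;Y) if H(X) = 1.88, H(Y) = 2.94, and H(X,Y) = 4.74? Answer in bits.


I(X;Y) = H(X) + H(Y) - H(X,Y) = 1.88 + 2.94 - 4.74 = 0.08

0.08 bits


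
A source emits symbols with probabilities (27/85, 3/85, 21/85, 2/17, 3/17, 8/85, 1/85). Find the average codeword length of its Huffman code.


Huffman construction (repeatedly merge the two least-probable nodes; each merge adds 1 bit to every symbol beneath it): 1/85 + 3/85 = 4/85; 4/85 + 8/85 = 12/85; 2/17 + 12/85 = 22/85; 3/17 + 21/85 = 36/85; 22/85 + 27/85 = 49/85; 36/85 + 49/85 = 1. Resulting codeword lengths (in the order the probabilities were given): (2, 5, 2, 3, 2, 4, 5). L_avg = sum(p_i * l_i) = 27/85*2 + 3/85*5 + 21/85*2 + 2/17*3 + 3/17*2 + 8/85*4 + 1/85*5 = 208/85 = 2.4471

2.4471 bits


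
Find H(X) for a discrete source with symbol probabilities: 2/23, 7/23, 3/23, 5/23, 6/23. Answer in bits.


H = -sum(p_i * log2(p_i)). Terms: -(2/23)*log2(2/23) = 0.306397; -(7/23)*log2(7/23) = 0.522324; -(3/23)*log2(3/23) = 0.383296; -(5/23)*log2(5/23) = 0.478616; -(6/23)*log2(6/23) = 0.505722. H = 0.306397 + 0.522324 + 0.383296 + 0.478616 + 0.505722 = 2.1964

2.1964 bits


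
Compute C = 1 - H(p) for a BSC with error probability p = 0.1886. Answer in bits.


H(p) = -p*log2(p) - (1-p)*log2(1-p) = -0.1886*log2(0.1886) - 0.8114*log2(0.8114) = 0.453884 + 0.244649 = 0.6985. C = 1 - H(p) = 1 - 0.6985 = 0.3015

0.3015 bits


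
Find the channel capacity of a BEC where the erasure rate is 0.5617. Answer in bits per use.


C = 1 - epsilon = 1 - 0.5617 = 0.4383

0.4383 bits


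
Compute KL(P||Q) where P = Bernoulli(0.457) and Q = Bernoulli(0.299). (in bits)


KL = p*log2(p/q) + (1-p)*log2((1-p)/(1-q)) = 0.457*log2(0.457/0.299) + 0.543*log2(0.543/0.701) = 0.0796

0.0796 bits


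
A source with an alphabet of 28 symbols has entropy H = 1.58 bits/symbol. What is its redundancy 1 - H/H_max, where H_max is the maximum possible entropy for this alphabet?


H_max = log2(K) = log2(28) = 4.8074 bits/symbol. Redundancy = 1 - H/H_max = 1 - 1.58/4.8074 = 1 - 0.3287 = 0.6713

0.6713


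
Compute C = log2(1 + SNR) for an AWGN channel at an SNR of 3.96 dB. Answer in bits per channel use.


SNR_linear = 10^(3.96/10) = 2.4889; C = log2(1 + SNR_linear) = log2(1 + 2.4889) = 1.8028

1.8028 bits/channel use


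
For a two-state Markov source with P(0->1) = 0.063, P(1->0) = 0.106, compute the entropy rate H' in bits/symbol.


Stationary distribution: pi_0 = p10/(p01+p10) = 0.6272, pi_1 = 0.3728. Entropy rate H' = pi_0*H(p01) + pi_1*H(p10) = 0.6272*0.3392 + 0.3728*0.4877 = 0.3946

0.3946 bits/symbol


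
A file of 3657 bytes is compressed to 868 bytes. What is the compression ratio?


Ratio = original / compressed = 3657 / 868 = 4.2131

4.2131


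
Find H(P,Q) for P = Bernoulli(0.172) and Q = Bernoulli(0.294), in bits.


H(P,Q) = -p*log2(q) - (1-p)*log2(1-q). -0.172*log2(0.294) = 0.303771; -0.828*log2(0.706) = 0.415871. H(P,Q) = 0.303771 + 0.415871 = 0.7196

0.7196 bits


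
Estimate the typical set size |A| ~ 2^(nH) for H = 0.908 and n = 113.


log2|A_typical| = nH = 113 * 0.908 = 102.604, so |A_typical| ~ 2^102.604 = 7.707e+30

7.707e+30


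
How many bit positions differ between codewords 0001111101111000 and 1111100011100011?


Count differing positions: ^ ^ ^ . . ^ ^ ^ ^ . . ^ ^ . ^ ^ = 11 differences

11


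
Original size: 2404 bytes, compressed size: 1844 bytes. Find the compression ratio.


Ratio = original / compressed = 2404 / 1844 = 1.3037

1.3037


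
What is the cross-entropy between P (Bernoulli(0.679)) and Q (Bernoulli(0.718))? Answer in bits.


H(P,Q) = -p*log2(q) - (1-p)*log2(1-q). -0.679*log2(0.718) = 0.324524; -0.321*log2(0.282) = 0.586221. H(P,Q) = 0.324524 + 0.586221 = 0.9107

0.9107 bits


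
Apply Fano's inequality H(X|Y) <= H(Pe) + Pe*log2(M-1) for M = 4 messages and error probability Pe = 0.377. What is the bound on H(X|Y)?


H(Pe) = -Pe*log2(Pe) - (1-Pe)*log2(1-Pe) = -0.377*log2(0.377) - 0.623*log2(0.623) = 0.530576 + 0.425320 = 0.9559. Pe*log2(M-1) = 0.377*log2(3) = 0.597531. Bound = H(Pe) + Pe*log2(M-1) = 0.530576 + 0.425320 + 0.597531 = 1.5534

1.5534 bits


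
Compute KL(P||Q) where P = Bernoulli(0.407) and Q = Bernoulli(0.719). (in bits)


KL = p*log2(p/q) + (1-p)*log2((1-p)/(1-q)) = 0.407*log2(0.407/0.719) + 0.593*log2(0.593/0.281) = 0.3048

0.3048 bits


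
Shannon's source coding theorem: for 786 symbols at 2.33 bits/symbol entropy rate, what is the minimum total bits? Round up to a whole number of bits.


Minimum bits >= n * H = 786 * 2.33 = 1831.38, rounded up to a whole number of bits = 1832

1832 bits


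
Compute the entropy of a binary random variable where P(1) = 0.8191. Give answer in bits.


H = -p*log2(p) - (1-p)*log2(1-p). -0.8191*log2(0.8191) = 0.235809; -0.1809*log2(0.1809) = 0.446232. H = 0.235809 + 0.446232 = 0.682

0.682 bits


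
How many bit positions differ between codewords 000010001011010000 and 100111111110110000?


Count differing positions: ^ . . ^ . ^ ^ ^ . ^ . ^ ^ . . . . . = 8 differences

8


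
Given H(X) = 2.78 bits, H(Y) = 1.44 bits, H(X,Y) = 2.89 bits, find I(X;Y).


I(X;Y) = H(X) + H(Y) - H(X,Y) = 2.78 + 1.44 - 2.89 = 1.33

1.33 bits


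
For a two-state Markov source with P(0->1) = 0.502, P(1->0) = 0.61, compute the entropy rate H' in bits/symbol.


Stationary distribution: pi_0 = p10/(p01+p10) = 0.5486, pi_1 = 0.4514. Entropy rate H' = pi_0*H(p01) + pi_1*H(p10) = 0.5486*1.0 + 0.4514*0.9648 = 0.9841

0.9841 bits/symbol


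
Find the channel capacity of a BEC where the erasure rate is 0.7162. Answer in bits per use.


C = 1 - epsilon = 1 - 0.7162 = 0.2838

0.2838 bits


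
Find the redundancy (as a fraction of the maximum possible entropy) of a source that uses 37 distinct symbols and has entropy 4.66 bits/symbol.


H_max = log2(K) = log2(37) = 5.2095 bits/symbol. Redundancy = 1 - H/H_max = 1 - 4.66/5.2095 = 1 - 0.8945 = 0.1055

0.1055


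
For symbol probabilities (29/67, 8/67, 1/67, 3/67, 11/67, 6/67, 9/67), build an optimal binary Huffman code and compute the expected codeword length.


Huffman construction (repeatedly merge the two least-probable nodes; each merge adds 1 bit to every symbol beneath it): 1/67 + 3/67 = 4/67; 4/67 + 6/67 = 10/67; 8/67 + 9/67 = 17/67; 10/67 + 11/67 = 21/67; 17/67 + 21/67 = 38/67; 29/67 + 38/67 = 1. Resulting codeword lengths (in the order the probabilities were given): (1, 3, 5, 5, 3, 4, 3). L_avg = sum(p_i * l_i) = 29/67*1 + 8/67*3 + 1/67*5 + 3/67*5 + 11/67*3 + 6/67*4 + 9/67*3 = 157/67 = 2.3433

2.3433 bits


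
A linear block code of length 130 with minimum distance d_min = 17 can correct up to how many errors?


Correction capability = floor((d-1)/2) = floor((17-1)/2) = 8

8 errors


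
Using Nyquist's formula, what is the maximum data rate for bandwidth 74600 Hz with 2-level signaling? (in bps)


Rate = 2 * B * log2(M) = 2 * 74600 * 1.0 = 149200.0

149200.0 bps


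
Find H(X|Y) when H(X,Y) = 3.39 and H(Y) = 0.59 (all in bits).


H(X|Y) = H(X,Y) - H(Y) = 3.39 - 0.59 = 2.8

2.8 bits


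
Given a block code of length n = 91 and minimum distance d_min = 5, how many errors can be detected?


Detection capability = d_min - 1 = 5 - 1 = 4

4 errors


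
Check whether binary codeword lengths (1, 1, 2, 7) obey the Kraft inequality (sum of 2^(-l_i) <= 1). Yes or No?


Kraft sum = sum(2^(-l_i)) = 1.2578, need <= 1. Result: violated (a binary prefix-free code with these lengths cannot exist)

No


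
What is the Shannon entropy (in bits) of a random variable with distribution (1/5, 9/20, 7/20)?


H = -sum(p_i * log2(p_i)). Terms: -(1/5)*log2(1/5) = 0.464386; -(9/20)*log2(9/20) = 0.518401; -(7/20)*log2(7/20) = 0.530101. H = 0.464386 + 0.518401 + 0.530101 = 1.5129

1.5129 bits


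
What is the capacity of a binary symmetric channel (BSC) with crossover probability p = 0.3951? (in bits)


H(p) = -p*log2(p) - (1-p)*log2(1-p) = -0.3951*log2(0.3951) - 0.6049*log2(0.6049) = 0.529320 + 0.438692 = 0.968. C = 1 - H(p) = 1 - 0.968 = 0.032

0.032 bits


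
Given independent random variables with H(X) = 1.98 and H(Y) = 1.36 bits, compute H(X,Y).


For independent variables, H(X,Y) = H(X) + H(Y) = 1.98 + 1.36 = 3.34

3.34 bits


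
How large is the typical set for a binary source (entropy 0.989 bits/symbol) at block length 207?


log2|A_typical| = nH = 207 * 0.989 = 204.723, so |A_typical| ~ 2^204.723 = 4.244e+61

4.244e+61


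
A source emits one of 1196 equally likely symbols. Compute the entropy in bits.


H = log2(n) = log2(1196) = 10.224

10.224 bits


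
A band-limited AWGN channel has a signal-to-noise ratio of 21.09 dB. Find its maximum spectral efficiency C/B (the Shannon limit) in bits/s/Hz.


SNR_linear = 10^(21.09/10) = 128.5287; C/B = log2(1 + SNR_linear) = log2(1 + 128.5287) = 7.0171

7.0171 bits/s/Hz


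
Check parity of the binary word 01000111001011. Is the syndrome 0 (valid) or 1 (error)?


Syndrome = XOR of all bits = 0 XOR 1 XOR 0 XOR 0 XOR 0 XOR 1 XOR 1 XOR 1 XOR 0 XOR 0 XOR 1 XOR 0 XOR 1 XOR 1 = 1

1


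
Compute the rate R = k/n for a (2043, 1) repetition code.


Rate = k/n = 1/2043

1/2043


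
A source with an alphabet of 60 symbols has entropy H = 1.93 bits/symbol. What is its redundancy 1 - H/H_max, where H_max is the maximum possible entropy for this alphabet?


H_max = log2(K) = log2(60) = 5.9069 bits/symbol. Redundancy = 1 - H/H_max = 1 - 1.93/5.9069 = 1 - 0.3267 = 0.6733

0.6733


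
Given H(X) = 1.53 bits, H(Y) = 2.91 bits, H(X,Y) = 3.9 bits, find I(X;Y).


I(X;Y) = H(X) + H(Y) - H(X,Y) = 1.53 + 2.91 - 3.9 = 0.54

0.54 bits


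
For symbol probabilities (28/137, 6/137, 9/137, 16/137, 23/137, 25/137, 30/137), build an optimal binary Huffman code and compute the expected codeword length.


Huffman construction (repeatedly merge the two least-probable nodes; each merge adds 1 bit to every symbol beneath it): 6/137 + 9/137 = 15/137; 15/137 + 16/137 = 31/137; 23/137 + 25/137 = 48/137; 28/137 + 30/137 = 58/137; 31/137 + 48/137 = 79/137; 58/137 + 79/137 = 1. Resulting codeword lengths (in the order the probabilities were given): (2, 4, 4, 3, 3, 3, 2). L_avg = sum(p_i * l_i) = 28/137*2 + 6/137*4 + 9/137*4 + 16/137*3 + 23/137*3 + 25/137*3 + 30/137*2 = 368/137 = 2.6861

2.6861 bits


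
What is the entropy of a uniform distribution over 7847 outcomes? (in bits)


H = log2(n) = log2(7847) = 12.9379

12.9379 bits


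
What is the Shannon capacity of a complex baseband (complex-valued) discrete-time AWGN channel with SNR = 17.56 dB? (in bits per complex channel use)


SNR_linear = 10^(17.56/10) = 57.0164; C = log2(1 + SNR_linear) = log2(1 + 57.0164) = 5.8584

5.8584 bits/channel use


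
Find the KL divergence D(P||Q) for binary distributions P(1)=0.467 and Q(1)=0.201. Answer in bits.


KL = p*log2(p/q) + (1-p)*log2((1-p)/(1-q)) = 0.467*log2(0.467/0.201) + 0.533*log2(0.533/0.799) = 0.2567

0.2567 bits


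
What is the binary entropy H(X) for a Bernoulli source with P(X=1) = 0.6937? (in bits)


H = -p*log2(p) - (1-p)*log2(1-p). -0.6937*log2(0.6937) = 0.366007; -0.3063*log2(0.3063) = 0.522849. H = 0.366007 + 0.522849 = 0.8889

0.8889 bits


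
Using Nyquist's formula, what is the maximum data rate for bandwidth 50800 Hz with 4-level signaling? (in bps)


Rate = 2 * B * log2(M) = 2 * 50800 * 2.0 = 203200.0

203200.0 bps


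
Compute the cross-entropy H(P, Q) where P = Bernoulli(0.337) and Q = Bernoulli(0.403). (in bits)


H(P,Q) = -p*log2(q) - (1-p)*log2(1-q). -0.337*log2(0.403) = 0.441857; -0.663*log2(0.597) = 0.493403. H(P,Q) = 0.441857 + 0.493403 = 0.9353

0.9353 bits


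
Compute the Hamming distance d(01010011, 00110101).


Count differing positions: . ^ ^ . . ^ ^ . = 4 differences

4


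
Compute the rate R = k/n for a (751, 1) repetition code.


Rate = k/n = 1/751

1/751


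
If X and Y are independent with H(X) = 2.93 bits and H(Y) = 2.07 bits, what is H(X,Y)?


For independent variables, H(X,Y) = H(X) + H(Y) = 2.93 + 2.07 = 5.0

5.0 bits


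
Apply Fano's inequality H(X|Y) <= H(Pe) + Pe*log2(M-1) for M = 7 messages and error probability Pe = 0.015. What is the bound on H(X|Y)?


H(Pe) = -Pe*log2(Pe) - (1-Pe)*log2(1-Pe) = -0.015*log2(0.015) - 0.985*log2(0.985) = 0.090883 + 0.021477 = 0.1124. Pe*log2(M-1) = 0.015*log2(6) = 0.038774. Bound = H(Pe) + Pe*log2(M-1) = 0.090883 + 0.021477 + 0.038774 = 0.1511

0.1511 bits


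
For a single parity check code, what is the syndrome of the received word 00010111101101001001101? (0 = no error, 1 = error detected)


Syndrome = XOR of all bits = 0 XOR 0 XOR 0 XOR 1 XOR 0 XOR 1 XOR 1 XOR 1 XOR 1 XOR 0 XOR 1 XOR 1 XOR 0 XOR 1 XOR 0 XOR 0 XOR 1 XOR 0 XOR 0 XOR 1 XOR 1 XOR 0 XOR 1 = 0

0


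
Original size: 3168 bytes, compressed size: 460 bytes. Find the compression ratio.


Ratio = original / compressed = 3168 / 460 = 6.887

6.887


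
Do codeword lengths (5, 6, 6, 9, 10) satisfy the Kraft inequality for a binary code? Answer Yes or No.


Kraft sum = sum(2^(-l_i)) = 0.0654, need <= 1. Result: satisfied (a binary prefix-free code with these lengths exists)

Yes


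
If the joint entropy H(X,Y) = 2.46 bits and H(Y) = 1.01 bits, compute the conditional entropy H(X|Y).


H(X|Y) = H(X,Y) - H(Y) = 2.46 - 1.01 = 1.45

1.45 bits


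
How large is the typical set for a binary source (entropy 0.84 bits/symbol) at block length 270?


log2|A_typical| = nH = 270 * 0.84 = 226.8, so |A_typical| ~ 2^226.8 = 1.878e+68

1.878e+68


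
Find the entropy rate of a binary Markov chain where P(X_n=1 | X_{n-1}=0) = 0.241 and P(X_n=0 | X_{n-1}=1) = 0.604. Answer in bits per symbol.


Stationary distribution: pi_0 = p10/(p01+p10) = 0.7148, pi_1 = 0.2852. Entropy rate H' = pi_0*H(p01) + pi_1*H(p10) = 0.7148*0.7967 + 0.2852*0.9686 = 0.8457

0.8457 bits/symbol


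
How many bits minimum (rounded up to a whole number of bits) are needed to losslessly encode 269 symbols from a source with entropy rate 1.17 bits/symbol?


Minimum bits >= n * H = 269 * 1.17 = 314.73, rounded up to a whole number of bits = 315

315 bits


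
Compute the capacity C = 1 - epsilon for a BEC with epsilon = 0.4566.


C = 1 - epsilon = 1 - 0.4566 = 0.5434

0.5434 bits


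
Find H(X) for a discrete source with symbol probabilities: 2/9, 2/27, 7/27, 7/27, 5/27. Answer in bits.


H = -sum(p_i * log2(p_i)). Terms: -(2/9)*log2(2/9) = 0.482206; -(2/27)*log2(2/27) = 0.278140; -(7/27)*log2(7/27) = 0.504916; -(7/27)*log2(7/27) = 0.504916; -(5/27)*log2(5/27) = 0.450548. H = 0.482206 + 0.278140 + 0.504916 + 0.504916 + 0.450548 = 2.2207

2.2207 bits


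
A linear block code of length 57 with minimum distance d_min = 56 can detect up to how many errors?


Detection capability = d_min - 1 = 56 - 1 = 55

55 errors


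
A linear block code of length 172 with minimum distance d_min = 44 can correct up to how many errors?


Correction capability = floor((d-1)/2) = floor((44-1)/2) = 21

21 errors


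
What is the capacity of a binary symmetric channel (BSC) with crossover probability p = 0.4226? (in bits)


H(p) = -p*log2(p) - (1-p)*log2(1-p) = -0.4226*log2(0.4226) - 0.5774*log2(0.5774) = 0.525138 + 0.457507 = 0.9826. C = 1 - H(p) = 1 - 0.9826 = 0.0174

0.0174 bits


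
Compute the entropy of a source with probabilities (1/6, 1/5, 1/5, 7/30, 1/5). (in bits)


H = -sum(p_i * log2(p_i)). Terms: -(1/6)*log2(1/6) = 0.430827; -(1/5)*log2(1/5) = 0.464386; -(1/5)*log2(1/5) = 0.464386; -(7/30)*log2(7/30) = 0.489892; -(1/5)*log2(1/5) = 0.464386. H = 0.430827 + 0.464386 + 0.464386 + 0.489892 + 0.464386 = 2.3139

2.3139 bits


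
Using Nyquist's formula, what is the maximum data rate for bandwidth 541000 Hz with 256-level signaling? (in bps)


Rate = 2 * B * log2(M) = 2 * 541000 * 8.0 = 8656000.0

8656000.0 bps


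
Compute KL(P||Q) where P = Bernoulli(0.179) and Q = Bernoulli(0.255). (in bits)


KL = p*log2(p/q) + (1-p)*log2((1-p)/(1-q)) = 0.179*log2(0.179/0.255) + 0.821*log2(0.821/0.745) = 0.0237

0.0237 bits


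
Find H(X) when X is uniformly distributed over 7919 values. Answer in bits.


H = log2(n) = log2(7919) = 12.9511

12.9511 bits


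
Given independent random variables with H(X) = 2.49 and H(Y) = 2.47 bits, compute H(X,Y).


For independent variables, H(X,Y) = H(X) + H(Y) = 2.49 + 2.47 = 4.96

4.96 bits


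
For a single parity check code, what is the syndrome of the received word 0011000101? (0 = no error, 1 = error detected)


Syndrome = XOR of all bits = 0 XOR 0 XOR 1 XOR 1 XOR 0 XOR 0 XOR 0 XOR 1 XOR 0 XOR 1 = 0

0


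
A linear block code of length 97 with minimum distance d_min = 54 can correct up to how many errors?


Correction capability = floor((d-1)/2) = floor((54-1)/2) = 26

26 errors


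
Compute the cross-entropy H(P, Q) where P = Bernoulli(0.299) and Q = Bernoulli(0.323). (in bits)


H(P,Q) = -p*log2(q) - (1-p)*log2(1-q). -0.299*log2(0.323) = 0.487488; -0.701*log2(0.677) = 0.394503. H(P,Q) = 0.487488 + 0.394503 = 0.882

0.882 bits


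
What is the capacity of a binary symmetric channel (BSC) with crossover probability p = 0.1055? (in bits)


H(p) = -p*log2(p) - (1-p)*log2(1-p) = -0.1055*log2(0.1055) - 0.8945*log2(0.8945) = 0.342314 + 0.143877 = 0.4862. C = 1 - H(p) = 1 - 0.4862 = 0.5138

0.5138 bits


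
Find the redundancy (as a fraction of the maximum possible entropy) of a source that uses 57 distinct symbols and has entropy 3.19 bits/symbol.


H_max = log2(K) = log2(57) = 5.8329 bits/symbol. Redundancy = 1 - H/H_max = 1 - 3.19/5.8329 = 1 - 0.5469 = 0.4531

0.4531


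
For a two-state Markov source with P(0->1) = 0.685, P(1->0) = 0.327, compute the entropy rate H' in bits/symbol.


Stationary distribution: pi_0 = p10/(p01+p10) = 0.3231, pi_1 = 0.6769. Entropy rate H' = pi_0*H(p01) + pi_1*H(p10) = 0.3231*0.8989 + 0.6769*0.9118 = 0.9076

0.9076 bits/symbol


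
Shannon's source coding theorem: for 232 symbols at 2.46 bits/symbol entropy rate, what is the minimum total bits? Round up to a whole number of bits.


Minimum bits >= n * H = 232 * 2.46 = 570.72, rounded up to a whole number of bits = 571

571 bits


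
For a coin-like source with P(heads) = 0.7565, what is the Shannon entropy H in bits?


H = -p*log2(p) - (1-p)*log2(1-p). -0.7565*log2(0.7565) = 0.304558; -0.2435*log2(0.2435) = 0.496255. H = 0.304558 + 0.496255 = 0.8008

0.8008 bits


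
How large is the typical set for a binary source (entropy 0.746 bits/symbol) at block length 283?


log2|A_typical| = nH = 283 * 0.746 = 211.118, so |A_typical| ~ 2^211.118 = 3.571e+63

3.571e+63


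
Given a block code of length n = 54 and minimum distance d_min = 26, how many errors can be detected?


Detection capability = d_min - 1 = 26 - 1 = 25

25 errors


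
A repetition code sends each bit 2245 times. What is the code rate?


Rate = k/n = 1/2245

1/2245


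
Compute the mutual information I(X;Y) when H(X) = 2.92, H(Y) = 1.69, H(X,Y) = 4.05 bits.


I(X;Y) = H(X) + H(Y) - H(X,Y) = 2.92 + 1.69 - 4.05 = 0.56

0.56 bits


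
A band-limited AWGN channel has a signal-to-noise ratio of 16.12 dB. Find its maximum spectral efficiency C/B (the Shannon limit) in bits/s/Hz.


SNR_linear = 10^(16.12/10) = 40.9261; C/B = log2(1 + SNR_linear) = log2(1 + 40.9261) = 5.3898

5.3898 bits/s/Hz


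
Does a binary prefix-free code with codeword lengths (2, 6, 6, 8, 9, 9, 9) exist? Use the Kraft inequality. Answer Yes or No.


Kraft sum = sum(2^(-l_i)) = 0.291, need <= 1. Result: satisfied (a binary prefix-free code with these lengths exists)

Yes


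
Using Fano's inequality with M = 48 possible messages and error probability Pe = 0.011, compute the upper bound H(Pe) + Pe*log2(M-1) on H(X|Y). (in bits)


H(Pe) = -Pe*log2(Pe) - (1-Pe)*log2(1-Pe) = -0.011*log2(0.011) - 0.989*log2(0.989) = 0.071570 + 0.015782 = 0.0874. Pe*log2(M-1) = 0.011*log2(47) = 0.061100. Bound = H(Pe) + Pe*log2(M-1) = 0.071570 + 0.015782 + 0.061100 = 0.1485

0.1485 bits


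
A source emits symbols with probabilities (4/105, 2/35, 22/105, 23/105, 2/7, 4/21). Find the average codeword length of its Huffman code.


Huffman construction (repeatedly merge the two least-probable nodes; each merge adds 1 bit to every symbol beneath it): 4/105 + 2/35 = 2/21; 2/21 + 4/21 = 2/7; 22/105 + 23/105 = 3/7; 2/7 + 2/7 = 4/7; 3/7 + 4/7 = 1. Resulting codeword lengths (in the order the probabilities were given): (4, 4, 2, 2, 2, 3). L_avg = sum(p_i * l_i) = 4/105*4 + 2/35*4 + 22/105*2 + 23/105*2 + 2/7*2 + 4/21*3 = 50/21 = 2.381

2.381 bits


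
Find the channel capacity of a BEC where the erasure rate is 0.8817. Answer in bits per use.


C = 1 - epsilon = 1 - 0.8817 = 0.1183

0.1183 bits


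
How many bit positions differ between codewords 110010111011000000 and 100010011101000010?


Count differing positions: . ^ . . . . ^ . . ^ ^ . . . . . ^ . = 5 differences

5


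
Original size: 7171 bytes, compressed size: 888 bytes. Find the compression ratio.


Ratio = original / compressed = 7171 / 888 = 8.0755

8.0755


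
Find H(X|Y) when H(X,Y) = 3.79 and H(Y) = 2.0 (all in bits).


H(X|Y) = H(X,Y) - H(Y) = 3.79 - 2.0 = 1.79

1.79 bits


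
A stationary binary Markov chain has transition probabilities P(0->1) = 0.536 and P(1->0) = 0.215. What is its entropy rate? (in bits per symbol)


Stationary distribution: pi_0 = p10/(p01+p10) = 0.2863, pi_1 = 0.7137. Entropy rate H' = pi_0*H(p01) + pi_1*H(p10) = 0.2863*0.9963 + 0.7137*0.7509 = 0.8212

0.8212 bits/symbol


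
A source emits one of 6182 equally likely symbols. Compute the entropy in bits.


H = log2(n) = log2(6182) = 12.5939

12.5939 bits


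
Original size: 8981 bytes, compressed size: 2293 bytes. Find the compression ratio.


Ratio = original / compressed = 8981 / 2293 = 3.9167

3.9167


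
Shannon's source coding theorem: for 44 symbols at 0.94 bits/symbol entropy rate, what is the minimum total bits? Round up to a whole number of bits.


Minimum bits >= n * H = 44 * 0.94 = 41.36, rounded up to a whole number of bits = 42

42 bits


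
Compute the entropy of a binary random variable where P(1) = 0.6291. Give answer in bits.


H = -p*log2(p) - (1-p)*log2(1-p). -0.6291*log2(0.6291) = 0.420641; -0.3709*log2(0.3709) = 0.530720. H = 0.420641 + 0.530720 = 0.9514

0.9514 bits


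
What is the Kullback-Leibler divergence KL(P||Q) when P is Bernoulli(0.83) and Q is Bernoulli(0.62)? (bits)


KL = p*log2(p/q) + (1-p)*log2((1-p)/(1-q)) = 0.83*log2(0.83/0.62) + 0.17*log2(0.17/0.38) = 0.152

0.152 bits


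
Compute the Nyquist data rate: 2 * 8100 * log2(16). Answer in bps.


Rate = 2 * B * log2(M) = 2 * 8100 * 4.0 = 64800.0

64800.0 bps


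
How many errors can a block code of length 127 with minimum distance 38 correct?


Correction capability = floor((d-1)/2) = floor((38-1)/2) = 18

18 errors


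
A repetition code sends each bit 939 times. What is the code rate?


Rate = k/n = 1/939

1/939


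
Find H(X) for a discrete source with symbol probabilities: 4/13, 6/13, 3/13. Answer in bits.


H = -sum(p_i * log2(p_i)). Terms: -(4/13)*log2(4/13) = 0.523212; -(6/13)*log2(6/13) = 0.514836; -(3/13)*log2(3/13) = 0.488187. H = 0.523212 + 0.514836 + 0.488187 = 1.5262

1.5262 bits


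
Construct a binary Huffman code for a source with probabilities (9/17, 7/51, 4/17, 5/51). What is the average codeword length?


Huffman construction (repeatedly merge the two least-probable nodes; each merge adds 1 bit to every symbol beneath it): 5/51 + 7/51 = 4/17; 4/17 + 4/17 = 8/17; 8/17 + 9/17 = 1. Resulting codeword lengths (in the order the probabilities were given): (1, 3, 2, 3). L_avg = sum(p_i * l_i) = 9/17*1 + 7/51*3 + 4/17*2 + 5/51*3 = 29/17 = 1.7059

1.7059 bits


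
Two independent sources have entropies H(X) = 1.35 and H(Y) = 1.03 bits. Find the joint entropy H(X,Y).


For independent variables, H(X,Y) = H(X) + H(Y) = 1.35 + 1.03 = 2.38

2.38 bits


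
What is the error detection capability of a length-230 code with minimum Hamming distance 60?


Detection capability = d_min - 1 = 60 - 1 = 59

59 errors


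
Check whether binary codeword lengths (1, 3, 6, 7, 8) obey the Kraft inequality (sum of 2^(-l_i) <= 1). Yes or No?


Kraft sum = sum(2^(-l_i)) = 0.6523, need <= 1. Result: satisfied (a binary prefix-free code with these lengths exists)

Yes


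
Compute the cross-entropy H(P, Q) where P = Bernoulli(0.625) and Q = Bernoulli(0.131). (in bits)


H(P,Q) = -p*log2(q) - (1-p)*log2(1-q). -0.625*log2(0.131) = 1.832726; -0.375*log2(0.869) = 0.075964. H(P,Q) = 1.832726 + 0.075964 = 1.9087

1.9087 bits


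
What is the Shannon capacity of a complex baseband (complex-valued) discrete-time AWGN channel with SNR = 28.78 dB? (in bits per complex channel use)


SNR_linear = 10^(28.78/10) = 755.0922; C = log2(1 + SNR_linear) = log2(1 + 755.0922) = 9.5624

9.5624 bits/channel use


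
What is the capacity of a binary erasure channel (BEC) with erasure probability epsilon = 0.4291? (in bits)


C = 1 - epsilon = 1 - 0.4291 = 0.5709

0.5709 bits


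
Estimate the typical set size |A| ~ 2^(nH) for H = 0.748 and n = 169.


log2|A_typical| = nH = 169 * 0.748 = 126.412, so |A_typical| ~ 2^126.412 = 1.132e+38

1.132e+38


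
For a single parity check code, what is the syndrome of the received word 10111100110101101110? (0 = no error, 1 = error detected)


Syndrome = XOR of all bits = 1 XOR 0 XOR 1 XOR 1 XOR 1 XOR 1 XOR 0 XOR 0 XOR 1 XOR 1 XOR 0 XOR 1 XOR 0 XOR 1 XOR 1 XOR 0 XOR 1 XOR 1 XOR 1 XOR 0 = 1

1


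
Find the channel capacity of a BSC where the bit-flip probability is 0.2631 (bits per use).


H(p) = -p*log2(p) - (1-p)*log2(1-p) = -0.2631*log2(0.2631) - 0.7369*log2(0.7369) = 0.506814 + 0.324574 = 0.8314. C = 1 - H(p) = 1 - 0.8314 = 0.1686

0.1686 bits


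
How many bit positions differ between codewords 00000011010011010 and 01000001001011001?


Count differing positions: . ^ . . . . ^ . . ^ ^ . . . . ^ ^ = 6 differences

6


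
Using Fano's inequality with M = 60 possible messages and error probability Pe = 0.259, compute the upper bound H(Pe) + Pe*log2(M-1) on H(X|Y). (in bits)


H(Pe) = -Pe*log2(Pe) - (1-Pe)*log2(1-Pe) = -0.259*log2(0.259) - 0.741*log2(0.741) = 0.504785 + 0.320449 = 0.8252. Pe*log2(M-1) = 0.259*log2(59) = 1.523605. Bound = H(Pe) + Pe*log2(M-1) = 0.504785 + 0.320449 + 1.523605 = 2.3488

2.3488 bits


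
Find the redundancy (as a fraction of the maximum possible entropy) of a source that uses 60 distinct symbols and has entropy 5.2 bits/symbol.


H_max = log2(K) = log2(60) = 5.9069 bits/symbol. Redundancy = 1 - H/H_max = 1 - 5.2/5.9069 = 1 - 0.8803 = 0.1197

0.1197


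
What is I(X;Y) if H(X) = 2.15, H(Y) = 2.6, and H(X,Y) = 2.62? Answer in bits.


I(X;Y) = H(X) + H(Y) - H(X,Y) = 2.15 + 2.6 - 2.62 = 2.13

2.13 bits


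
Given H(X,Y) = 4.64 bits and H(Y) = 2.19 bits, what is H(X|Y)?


H(X|Y) = H(X,Y) - H(Y) = 4.64 - 2.19 = 2.45

2.45 bits


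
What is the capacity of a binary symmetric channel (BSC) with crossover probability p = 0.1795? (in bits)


H(p) = -p*log2(p) - (1-p)*log2(1-p) = -0.1795*log2(0.1795) - 0.8205*log2(0.8205) = 0.444791 + 0.234191 = 0.679. C = 1 - H(p) = 1 - 0.679 = 0.321

0.321 bits


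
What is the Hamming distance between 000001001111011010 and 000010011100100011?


Count differing positions: . . . . ^ ^ . ^ . . ^ ^ ^ ^ ^ . . ^ = 9 differences

9


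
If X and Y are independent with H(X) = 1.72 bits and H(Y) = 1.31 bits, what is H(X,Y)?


For independent variables, H(X,Y) = H(X) + H(Y) = 1.72 + 1.31 = 3.03

3.03 bits


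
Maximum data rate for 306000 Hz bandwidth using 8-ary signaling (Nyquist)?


Rate = 2 * B * log2(M) = 2 * 306000 * 3.0 = 1836000.0

1836000.0 bps


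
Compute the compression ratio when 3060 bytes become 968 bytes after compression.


Ratio = original / compressed = 3060 / 968 = 3.1612

3.1612


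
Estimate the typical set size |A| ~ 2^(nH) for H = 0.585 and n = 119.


log2|A_typical| = nH = 119 * 0.585 = 69.615, so |A_typical| ~ 2^69.615 = 9.041e+20

9.041e+20


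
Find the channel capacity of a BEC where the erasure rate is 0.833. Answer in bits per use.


C = 1 - epsilon = 1 - 0.833 = 0.167

0.167 bits


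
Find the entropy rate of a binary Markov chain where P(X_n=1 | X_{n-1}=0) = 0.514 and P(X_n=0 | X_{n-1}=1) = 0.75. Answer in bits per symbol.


Stationary distribution: pi_0 = p10/(p01+p10) = 0.5934, pi_1 = 0.4066. Entropy rate H' = pi_0*H(p01) + pi_1*H(p10) = 0.5934*0.9994 + 0.4066*0.8113 = 0.9229

0.9229 bits/symbol


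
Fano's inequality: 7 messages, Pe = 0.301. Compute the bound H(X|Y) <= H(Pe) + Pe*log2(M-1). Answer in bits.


H(Pe) = -Pe*log2(Pe) - (1-Pe)*log2(1-Pe) = -0.301*log2(0.301) - 0.699*log2(0.699) = 0.521382 + 0.361128 = 0.8825. Pe*log2(M-1) = 0.301*log2(6) = 0.778074. Bound = H(Pe) + Pe*log2(M-1) = 0.521382 + 0.361128 + 0.778074 = 1.6606

1.6606 bits


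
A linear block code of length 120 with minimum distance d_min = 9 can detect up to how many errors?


Detection capability = d_min - 1 = 9 - 1 = 8

8 errors


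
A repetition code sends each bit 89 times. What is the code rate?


Rate = k/n = 1/89

1/89


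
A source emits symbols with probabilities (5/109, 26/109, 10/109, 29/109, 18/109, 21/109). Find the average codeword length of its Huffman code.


Huffman construction (repeatedly merge the two least-probable nodes; each merge adds 1 bit to every symbol beneath it): 5/109 + 10/109 = 15/109; 15/109 + 18/109 = 33/109; 21/109 + 26/109 = 47/109; 29/109 + 33/109 = 62/109; 47/109 + 62/109 = 1. Resulting codeword lengths (in the order the probabilities were given): (4, 2, 4, 2, 3, 2). L_avg = sum(p_i * l_i) = 5/109*4 + 26/109*2 + 10/109*4 + 29/109*2 + 18/109*3 + 21/109*2 = 266/109 = 2.4404

2.4404 bits


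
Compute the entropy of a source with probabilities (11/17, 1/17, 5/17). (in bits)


H = -sum(p_i * log2(p_i)). Terms: -(11/17)*log2(11/17) = 0.406373; -(1/17)*log2(1/17) = 0.240439; -(5/17)*log2(5/17) = 0.519275. H = 0.406373 + 0.240439 + 0.519275 = 1.1661

1.1661 bits


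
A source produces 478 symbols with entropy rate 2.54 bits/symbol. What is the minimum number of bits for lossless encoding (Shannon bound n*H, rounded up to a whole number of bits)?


Minimum bits >= n * H = 478 * 2.54 = 1214.12, rounded up to a whole number of bits = 1215

1215 bits


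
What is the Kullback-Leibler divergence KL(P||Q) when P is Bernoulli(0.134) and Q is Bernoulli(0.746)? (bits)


KL = p*log2(p/q) + (1-p)*log2((1-p)/(1-q)) = 0.134*log2(0.134/0.746) + 0.866*log2(0.866/0.254) = 1.2005

1.2005 bits


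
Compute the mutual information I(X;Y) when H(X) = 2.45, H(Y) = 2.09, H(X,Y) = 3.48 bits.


I(X;Y) = H(X) + H(Y) - H(X,Y) = 2.45 + 2.09 - 3.48 = 1.06

1.06 bits


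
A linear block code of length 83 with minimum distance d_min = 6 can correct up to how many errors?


Correction capability = floor((d-1)/2) = floor((6-1)/2) = 2

2 errors


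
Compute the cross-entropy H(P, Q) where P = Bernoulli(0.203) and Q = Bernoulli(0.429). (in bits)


H(P,Q) = -p*log2(q) - (1-p)*log2(1-q). -0.203*log2(0.429) = 0.247853; -0.797*log2(0.571) = 0.644325. H(P,Q) = 0.247853 + 0.644325 = 0.8922

0.8922 bits


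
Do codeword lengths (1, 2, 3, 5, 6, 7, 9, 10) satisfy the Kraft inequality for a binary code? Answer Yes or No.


Kraft sum = sum(2^(-l_i)) = 0.9326, need <= 1. Result: satisfied (a binary prefix-free code with these lengths exists)

Yes


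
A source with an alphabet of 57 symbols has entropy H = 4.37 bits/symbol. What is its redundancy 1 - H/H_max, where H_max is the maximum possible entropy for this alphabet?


H_max = log2(K) = log2(57) = 5.8329 bits/symbol. Redundancy = 1 - H/H_max = 1 - 4.37/5.8329 = 1 - 0.7492 = 0.2508

0.2508


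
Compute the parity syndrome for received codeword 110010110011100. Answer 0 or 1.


Syndrome = XOR of all bits = 1 XOR 1 XOR 0 XOR 0 XOR 1 XOR 0 XOR 1 XOR 1 XOR 0 XOR 0 XOR 1 XOR 1 XOR 1 XOR 0 XOR 0 = 0

0


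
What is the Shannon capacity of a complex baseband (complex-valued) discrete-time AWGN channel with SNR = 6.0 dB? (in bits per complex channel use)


SNR_linear = 10^(6.0/10) = 3.9811; C = log2(1 + SNR_linear) = log2(1 + 3.9811) = 2.3165

2.3165 bits/channel use


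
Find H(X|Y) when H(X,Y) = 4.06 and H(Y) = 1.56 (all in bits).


H(X|Y) = H(X,Y) - H(Y) = 4.06 - 1.56 = 2.5

2.5 bits


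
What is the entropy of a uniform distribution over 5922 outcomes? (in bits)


H = log2(n) = log2(5922) = 12.5319

12.5319 bits


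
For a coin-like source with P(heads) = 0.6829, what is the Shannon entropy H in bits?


H = -p*log2(p) - (1-p)*log2(1-p). -0.6829*log2(0.6829) = 0.375768; -0.3171*log2(0.3171) = 0.525432. H = 0.375768 + 0.525432 = 0.9012

0.9012 bits


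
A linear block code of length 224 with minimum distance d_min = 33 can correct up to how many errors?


Correction capability = floor((d-1)/2) = floor((33-1)/2) = 16

16 errors


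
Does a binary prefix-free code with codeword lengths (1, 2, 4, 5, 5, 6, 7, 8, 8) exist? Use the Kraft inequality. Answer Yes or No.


Kraft sum = sum(2^(-l_i)) = 0.9062, need <= 1. Result: satisfied (a binary prefix-free code with these lengths exists)

Yes


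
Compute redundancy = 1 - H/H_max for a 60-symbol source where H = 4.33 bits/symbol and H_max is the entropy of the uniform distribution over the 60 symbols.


H_max = log2(K) = log2(60) = 5.9069 bits/symbol. Redundancy = 1 - H/H_max = 1 - 4.33/5.9069 = 1 - 0.733 = 0.267

0.267


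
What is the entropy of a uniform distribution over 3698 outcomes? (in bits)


H = log2(n) = log2(3698) = 11.8525

11.8525 bits


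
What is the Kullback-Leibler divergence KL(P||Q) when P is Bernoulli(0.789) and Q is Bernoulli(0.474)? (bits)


KL = p*log2(p/q) + (1-p)*log2((1-p)/(1-q)) = 0.789*log2(0.789/0.474) + 0.211*log2(0.211/0.526) = 0.302

0.302 bits


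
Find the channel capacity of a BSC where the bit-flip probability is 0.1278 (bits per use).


H(p) = -p*log2(p) - (1-p)*log2(1-p) = -0.1278*log2(0.1278) - 0.8722*log2(0.8722) = 0.379316 + 0.172058 = 0.5514. C = 1 - H(p) = 1 - 0.5514 = 0.4486

0.4486 bits


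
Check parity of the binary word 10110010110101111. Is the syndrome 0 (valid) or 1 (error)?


Syndrome = XOR of all bits = 1 XOR 0 XOR 1 XOR 1 XOR 0 XOR 0 XOR 1 XOR 0 XOR 1 XOR 1 XOR 0 XOR 1 XOR 0 XOR 1 XOR 1 XOR 1 XOR 1 = 1

1


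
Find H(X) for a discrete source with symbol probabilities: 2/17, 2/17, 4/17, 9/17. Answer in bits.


H = -sum(p_i * log2(p_i)). Terms: -(2/17)*log2(2/17) = 0.363231; -(2/17)*log2(2/17) = 0.363231; -(4/17)*log2(4/17) = 0.491168; -(9/17)*log2(9/17) = 0.485755. H = 0.363231 + 0.363231 + 0.491168 + 0.485755 = 1.7034

1.7034 bits


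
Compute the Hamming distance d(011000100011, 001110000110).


Count differing positions: . ^ . ^ ^ . ^ . . ^ . ^ = 6 differences

6


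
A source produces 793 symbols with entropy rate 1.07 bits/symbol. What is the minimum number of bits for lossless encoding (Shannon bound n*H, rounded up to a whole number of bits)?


Minimum bits >= n * H = 793 * 1.07 = 848.51, rounded up to a whole number of bits = 849

849 bits


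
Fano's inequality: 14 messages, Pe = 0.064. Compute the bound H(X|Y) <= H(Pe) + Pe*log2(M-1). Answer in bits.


H(Pe) = -Pe*log2(Pe) - (1-Pe)*log2(1-Pe) = -0.064*log2(0.064) - 0.936*log2(0.936) = 0.253810 + 0.089313 = 0.3431. Pe*log2(M-1) = 0.064*log2(13) = 0.236828. Bound = H(Pe) + Pe*log2(M-1) = 0.253810 + 0.089313 + 0.236828 = 0.58

0.58 bits


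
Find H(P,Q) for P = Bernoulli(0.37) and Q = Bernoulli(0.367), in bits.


H(P,Q) = -p*log2(q) - (1-p)*log2(1-q). -0.37*log2(0.367) = 0.535075; -0.63*log2(0.633) = 0.415625. H(P,Q) = 0.535075 + 0.415625 = 0.9507

0.9507 bits


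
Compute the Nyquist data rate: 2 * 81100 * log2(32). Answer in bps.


Rate = 2 * B * log2(M) = 2 * 81100 * 5.0 = 811000.0

811000.0 bps


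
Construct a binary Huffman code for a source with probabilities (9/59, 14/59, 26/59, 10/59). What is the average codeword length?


Huffman construction (repeatedly merge the two least-probable nodes; each merge adds 1 bit to every symbol beneath it): 9/59 + 10/59 = 19/59; 14/59 + 19/59 = 33/59; 26/59 + 33/59 = 1. Resulting codeword lengths (in the order the probabilities were given): (3, 2, 1, 3). L_avg = sum(p_i * l_i) = 9/59*3 + 14/59*2 + 26/59*1 + 10/59*3 = 111/59 = 1.8814

1.8814 bits


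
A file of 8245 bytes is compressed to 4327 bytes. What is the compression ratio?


Ratio = original / compressed = 8245 / 4327 = 1.9055

1.9055


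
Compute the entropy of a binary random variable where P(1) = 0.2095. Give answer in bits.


H = -p*log2(p) - (1-p)*log2(1-p). -0.2095*log2(0.2095) = 0.472418; -0.7905*log2(0.7905) = 0.268108. H = 0.472418 + 0.268108 = 0.7405

0.7405 bits


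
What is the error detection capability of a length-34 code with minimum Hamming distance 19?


Detection capability = d_min - 1 = 19 - 1 = 18

18 errors


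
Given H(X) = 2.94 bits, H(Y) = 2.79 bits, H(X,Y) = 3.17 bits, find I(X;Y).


I(X;Y) = H(X) + H(Y) - H(X,Y) = 2.94 + 2.79 - 3.17 = 2.56

2.56 bits


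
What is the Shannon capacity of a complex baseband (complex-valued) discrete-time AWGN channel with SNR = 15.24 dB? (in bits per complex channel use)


SNR_linear = 10^(15.24/10) = 33.4195; C = log2(1 + SNR_linear) = log2(1 + 33.4195) = 5.1052

5.1052 bits/channel use


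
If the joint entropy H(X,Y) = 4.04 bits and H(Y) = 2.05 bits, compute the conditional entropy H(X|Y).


H(X|Y) = H(X,Y) - H(Y) = 4.04 - 2.05 = 1.99

1.99 bits


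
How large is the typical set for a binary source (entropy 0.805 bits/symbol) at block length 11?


log2|A_typical| = nH = 11 * 0.805 = 8.855, so |A_typical| ~ 2^8.855 = 4.630e+02

4.630e+02


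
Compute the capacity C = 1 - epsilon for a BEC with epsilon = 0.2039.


C = 1 - epsilon = 1 - 0.2039 = 0.7961

0.7961 bits


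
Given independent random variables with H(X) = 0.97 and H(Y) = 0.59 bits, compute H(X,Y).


For independent variables, H(X,Y) = H(X) + H(Y) = 0.97 + 0.59 = 1.56

1.56 bits


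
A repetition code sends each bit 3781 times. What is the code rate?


Rate = k/n = 1/3781

1/3781


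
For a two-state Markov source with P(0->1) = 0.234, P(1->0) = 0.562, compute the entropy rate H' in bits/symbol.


Stationary distribution: pi_0 = p10/(p01+p10) = 0.706, pi_1 = 0.294. Entropy rate H' = pi_0*H(p01) + pi_1*H(p10) = 0.706*0.7849 + 0.294*0.9889 = 0.8449

0.8449 bits/symbol


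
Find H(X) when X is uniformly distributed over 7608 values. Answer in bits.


H = log2(n) = log2(7608) = 12.8933

12.8933 bits


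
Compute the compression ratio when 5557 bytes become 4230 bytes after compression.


Ratio = original / compressed = 5557 / 4230 = 1.3137

1.3137


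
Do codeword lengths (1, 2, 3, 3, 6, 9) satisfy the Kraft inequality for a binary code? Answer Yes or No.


Kraft sum = sum(2^(-l_i)) = 1.0176, need <= 1. Result: violated (a binary prefix-free code with these lengths cannot exist)

No


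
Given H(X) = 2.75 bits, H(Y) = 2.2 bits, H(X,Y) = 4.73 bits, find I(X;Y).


I(X;Y) = H(X) + H(Y) - H(X,Y) = 2.75 + 2.2 - 4.73 = 0.22

0.22 bits


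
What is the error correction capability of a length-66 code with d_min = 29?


Correction capability = floor((d-1)/2) = floor((29-1)/2) = 14

14 errors


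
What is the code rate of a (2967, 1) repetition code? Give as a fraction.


Rate = k/n = 1/2967

1/2967


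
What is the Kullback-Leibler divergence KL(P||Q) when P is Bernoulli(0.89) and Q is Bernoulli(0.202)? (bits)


KL = p*log2(p/q) + (1-p)*log2((1-p)/(1-q)) = 0.89*log2(0.89/0.202) + 0.11*log2(0.11/0.798) = 1.5896

1.5896 bits
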